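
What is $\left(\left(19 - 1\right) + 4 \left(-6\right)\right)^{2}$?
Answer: $36$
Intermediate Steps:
$\left(\left(19 - 1\right) + 4 \left(-6\right)\right)^{2} = \left(\left(19 - 1\right) - 24\right)^{2} = \left(18 - 24\right)^{2} = \left(-6\right)^{2} = 36$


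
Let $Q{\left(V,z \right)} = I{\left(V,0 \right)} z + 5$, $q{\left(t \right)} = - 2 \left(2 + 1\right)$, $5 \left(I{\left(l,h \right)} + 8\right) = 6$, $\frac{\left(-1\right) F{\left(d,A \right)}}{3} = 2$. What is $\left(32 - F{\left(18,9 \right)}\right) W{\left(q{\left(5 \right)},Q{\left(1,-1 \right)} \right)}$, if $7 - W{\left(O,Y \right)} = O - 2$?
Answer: $570$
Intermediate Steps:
$F{\left(d,A \right)} = -6$ ($F{\left(d,A \right)} = \left(-3\right) 2 = -6$)
$I{\left(l,h \right)} = - \frac{34}{5}$ ($I{\left(l,h \right)} = -8 + \frac{1}{5} \cdot 6 = -8 + \frac{6}{5} = - \frac{34}{5}$)
$q{\left(t \right)} = -6$ ($q{\left(t \right)} = \left(-2\right) 3 = -6$)
$Q{\left(V,z \right)} = 5 - \frac{34 z}{5}$ ($Q{\left(V,z \right)} = - \frac{34 z}{5} + 5 = 5 - \frac{34 z}{5}$)
$W{\left(O,Y \right)} = 9 - O$ ($W{\left(O,Y \right)} = 7 - \left(O - 2\right) = 7 - \left(-2 + O\right) = 9 - O$)
$\left(32 - F{\left(18,9 \right)}\right) W{\left(q{\left(5 \right)},Q{\left(1,-1 \right)} \right)} = \left(32 - -6\right) \left(9 - -6\right) = \left(32 + 6\right) \left(9 + 6\right) = 38 \cdot 15 = 570$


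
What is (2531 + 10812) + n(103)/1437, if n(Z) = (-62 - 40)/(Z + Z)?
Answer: 658303574/49337 ≈ 13343.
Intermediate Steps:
n(Z) = -51/Z (n(Z) = -102*1/(2*Z) = -51/Z)
(2531 + 10812) + n(103)/1437 = (2531 + 10812) - 51/103/1437 = 13343 - 51*1/103*(1/1437) = 13343 - 51/103*1/1437 = 13343 - 17/49337 = 658303574/49337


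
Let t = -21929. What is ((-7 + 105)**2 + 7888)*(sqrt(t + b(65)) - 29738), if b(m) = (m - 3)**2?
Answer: -520177096 + 17492*I*sqrt(18085) ≈ -5.2018e+8 + 2.3523e+6*I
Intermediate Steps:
b(m) = (-3 + m)**2
((-7 + 105)**2 + 7888)*(sqrt(t + b(65)) - 29738) = ((-7 + 105)**2 + 7888)*(sqrt(-21929 + (-3 + 65)**2) - 29738) = (98**2 + 7888)*(sqrt(-21929 + 62**2) - 29738) = (9604 + 7888)*(sqrt(-21929 + 3844) - 29738) = 17492*(sqrt(-18085) - 29738) = 17492*(I*sqrt(18085) - 29738) = 17492*(-29738 + I*sqrt(18085)) = -520177096 + 17492*I*sqrt(18085)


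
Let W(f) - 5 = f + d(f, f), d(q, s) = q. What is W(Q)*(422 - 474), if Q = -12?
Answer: 988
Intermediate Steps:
W(f) = 5 + 2*f (W(f) = 5 + (f + f) = 5 + 2*f)
W(Q)*(422 - 474) = (5 + 2*(-12))*(422 - 474) = (5 - 24)*(-52) = -19*(-52) = 988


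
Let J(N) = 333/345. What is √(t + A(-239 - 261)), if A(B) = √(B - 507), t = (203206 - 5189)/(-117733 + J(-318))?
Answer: √(-19269605549045 + 11456843961616*I*√1007)/3384796 ≈ 3.8792 + 4.0902*I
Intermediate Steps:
J(N) = 111/115 (J(N) = 333*(1/345) = 111/115)
t = -22771955/13539184 (t = (203206 - 5189)/(-117733 + 111/115) = 198017/(-13539184/115) = 198017*(-115/13539184) = -22771955/13539184 ≈ -1.6819)
A(B) = √(-507 + B)
√(t + A(-239 - 261)) = √(-22771955/13539184 + √(-507 + (-239 - 261))) = √(-22771955/13539184 + √(-507 - 500)) = √(-22771955/13539184 + √(-1007)) = √(-22771955/13539184 + I*√1007)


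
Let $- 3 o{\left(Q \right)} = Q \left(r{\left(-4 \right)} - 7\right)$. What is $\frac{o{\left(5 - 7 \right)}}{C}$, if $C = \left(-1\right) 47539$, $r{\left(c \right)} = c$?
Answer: $\frac{22}{142617} \approx 0.00015426$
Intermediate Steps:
$o{\left(Q \right)} = \frac{11 Q}{3}$ ($o{\left(Q \right)} = - \frac{Q \left(-4 - 7\right)}{3} = - \frac{Q \left(-11\right)}{3} = - \frac{\left(-11\right) Q}{3} = \frac{11 Q}{3}$)
$C = -47539$
$\frac{o{\left(5 - 7 \right)}}{C} = \frac{\frac{11}{3} \left(5 - 7\right)}{-47539} = \frac{11 \left(5 - 7\right)}{3} \left(- \frac{1}{47539}\right) = \frac{11}{3} \left(-2\right) \left(- \frac{1}{47539}\right) = \left(- \frac{22}{3}\right) \left(- \frac{1}{47539}\right) = \frac{22}{142617}$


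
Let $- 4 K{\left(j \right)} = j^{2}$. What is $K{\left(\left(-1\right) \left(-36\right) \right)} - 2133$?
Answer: $-2457$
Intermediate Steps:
$K{\left(j \right)} = - \frac{j^{2}}{4}$
$K{\left(\left(-1\right) \left(-36\right) \right)} - 2133 = - \frac{\left(\left(-1\right) \left(-36\right)\right)^{2}}{4} - 2133 = - \frac{36^{2}}{4} - 2133 = \left(- \frac{1}{4}\right) 1296 - 2133 = -324 - 2133 = -2457$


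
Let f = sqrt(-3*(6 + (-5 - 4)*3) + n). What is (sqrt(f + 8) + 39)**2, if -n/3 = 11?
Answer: (39 + sqrt(8 + sqrt(30)))**2 ≈ 1820.8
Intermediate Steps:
n = -33 (n = -3*11 = -33)
f = sqrt(30) (f = sqrt(-3*(6 + (-5 - 4)*3) - 33) = sqrt(-3*(6 - 9*3) - 33) = sqrt(-3*(6 - 27) - 33) = sqrt(-3*(-21) - 33) = sqrt(63 - 33) = sqrt(30) ≈ 5.4772)
(sqrt(f + 8) + 39)**2 = (sqrt(sqrt(30) + 8) + 39)**2 = (sqrt(8 + sqrt(30)) + 39)**2 = (39 + sqrt(8 + sqrt(30)))**2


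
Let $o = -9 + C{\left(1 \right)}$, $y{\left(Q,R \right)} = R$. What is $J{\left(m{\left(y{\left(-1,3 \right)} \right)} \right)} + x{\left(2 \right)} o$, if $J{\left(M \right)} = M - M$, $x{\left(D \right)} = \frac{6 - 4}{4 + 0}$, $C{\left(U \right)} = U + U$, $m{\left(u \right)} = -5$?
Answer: $- \frac{7}{2} \approx -3.5$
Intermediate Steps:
$C{\left(U \right)} = 2 U$
$x{\left(D \right)} = \frac{1}{2}$ ($x{\left(D \right)} = \frac{2}{4} = 2 \cdot \frac{1}{4} = \frac{1}{2}$)
$J{\left(M \right)} = 0$
$o = -7$ ($o = -9 + 2 \cdot 1 = -9 + 2 = -7$)
$J{\left(m{\left(y{\left(-1,3 \right)} \right)} \right)} + x{\left(2 \right)} o = 0 + \frac{1}{2} \left(-7\right) = 0 - \frac{7}{2} = - \frac{7}{2}$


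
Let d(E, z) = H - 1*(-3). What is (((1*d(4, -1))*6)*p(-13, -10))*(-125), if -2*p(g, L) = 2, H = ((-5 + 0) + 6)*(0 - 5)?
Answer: -1500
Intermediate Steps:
H = -5 (H = (-5 + 6)*(-5) = 1*(-5) = -5)
p(g, L) = -1 (p(g, L) = -½*2 = -1)
d(E, z) = -2 (d(E, z) = -5 - 1*(-3) = -5 + 3 = -2)
(((1*d(4, -1))*6)*p(-13, -10))*(-125) = (((1*(-2))*6)*(-1))*(-125) = (-2*6*(-1))*(-125) = -12*(-1)*(-125) = 12*(-125) = -1500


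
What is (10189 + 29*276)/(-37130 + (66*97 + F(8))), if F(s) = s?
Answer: -18193/30720 ≈ -0.59222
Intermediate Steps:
(10189 + 29*276)/(-37130 + (66*97 + F(8))) = (10189 + 29*276)/(-37130 + (66*97 + 8)) = (10189 + 8004)/(-37130 + (6402 + 8)) = 18193/(-37130 + 6410) = 18193/(-30720) = 18193*(-1/30720) = -18193/30720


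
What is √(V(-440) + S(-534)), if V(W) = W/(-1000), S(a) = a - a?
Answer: √11/5 ≈ 0.66333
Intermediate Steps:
S(a) = 0
V(W) = -W/1000 (V(W) = W*(-1/1000) = -W/1000)
√(V(-440) + S(-534)) = √(-1/1000*(-440) + 0) = √(11/25 + 0) = √(11/25) = √11/5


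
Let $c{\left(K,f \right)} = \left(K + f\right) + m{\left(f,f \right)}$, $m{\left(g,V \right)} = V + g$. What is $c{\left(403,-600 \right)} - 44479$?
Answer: $-45876$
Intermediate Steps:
$c{\left(K,f \right)} = K + 3 f$ ($c{\left(K,f \right)} = \left(K + f\right) + \left(f + f\right) = \left(K + f\right) + 2 f = K + 3 f$)
$c{\left(403,-600 \right)} - 44479 = \left(403 + 3 \left(-600\right)\right) - 44479 = \left(403 - 1800\right) - 44479 = -1397 - 44479 = -45876$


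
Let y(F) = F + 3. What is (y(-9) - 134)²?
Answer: 19600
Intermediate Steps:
y(F) = 3 + F
(y(-9) - 134)² = ((3 - 9) - 134)² = (-6 - 134)² = (-140)² = 19600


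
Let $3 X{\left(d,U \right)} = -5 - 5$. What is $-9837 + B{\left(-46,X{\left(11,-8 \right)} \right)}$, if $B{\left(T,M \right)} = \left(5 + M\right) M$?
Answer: $- \frac{88583}{9} \approx -9842.6$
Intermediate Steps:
$X{\left(d,U \right)} = - \frac{10}{3}$ ($X{\left(d,U \right)} = \frac{-5 - 5}{3} = \frac{1}{3} \left(-10\right) = - \frac{10}{3}$)
$B{\left(T,M \right)} = M \left(5 + M\right)$
$-9837 + B{\left(-46,X{\left(11,-8 \right)} \right)} = -9837 - \frac{10 \left(5 - \frac{10}{3}\right)}{3} = -9837 - \frac{50}{9} = - \frac{88583}{9}$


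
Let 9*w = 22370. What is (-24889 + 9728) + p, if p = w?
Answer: -114079/9 ≈ -12675.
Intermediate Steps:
w = 22370/9 (w = (⅑)*22370 = 22370/9 ≈ 2485.6)
p = 22370/9 ≈ 2485.6
(-24889 + 9728) + p = (-24889 + 9728) + 22370/9 = -15161 + 22370/9 = -114079/9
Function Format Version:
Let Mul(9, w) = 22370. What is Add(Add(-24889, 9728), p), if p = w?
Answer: Rational(-114079, 9) ≈ -12675.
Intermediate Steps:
w = Rational(22370, 9) (w = Mul(Rational(1, 9), 22370) = Rational(22370, 9) ≈ 2485.6)
p = Rational(22370, 9) ≈ 2485.6
Add(Add(-24889, 9728), p) = Add(Add(-24889, 9728), Rational(22370, 9)) = Add(-15161, Rational(22370, 9)) = Rational(-114079, 9)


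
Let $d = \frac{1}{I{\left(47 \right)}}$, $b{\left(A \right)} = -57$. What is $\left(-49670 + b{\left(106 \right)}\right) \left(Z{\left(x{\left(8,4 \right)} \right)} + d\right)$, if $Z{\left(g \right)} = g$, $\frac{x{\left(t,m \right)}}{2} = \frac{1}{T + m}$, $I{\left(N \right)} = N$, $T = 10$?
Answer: $- \frac{2685258}{329} \approx -8161.9$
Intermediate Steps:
$x{\left(t,m \right)} = \frac{2}{10 + m}$
$d = \frac{1}{47} \approx 0.021277$
$\left(-49670 + b{\left(106 \right)}\right) \left(Z{\left(x{\left(8,4 \right)} \right)} + d\right) = \left(-49670 - 57\right) \left(\frac{2}{10 + 4} + \frac{1}{47}\right) = - 49727 \left(\frac{2}{14} + \frac{1}{47}\right) = - 49727 \left(2 \cdot \frac{1}{14} + \frac{1}{47}\right) = - 49727 \left(\frac{1}{7} + \frac{1}{47}\right) = \left(-49727\right) \frac{54}{329} = - \frac{2685258}{329}$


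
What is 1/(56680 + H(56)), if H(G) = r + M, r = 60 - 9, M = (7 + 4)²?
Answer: 1/56852 ≈ 1.7590e-5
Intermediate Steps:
M = 121 (M = 11² = 121)
r = 51
H(G) = 172 (H(G) = 51 + 121 = 172)
1/(56680 + H(56)) = 1/(56680 + 172) = 1/56852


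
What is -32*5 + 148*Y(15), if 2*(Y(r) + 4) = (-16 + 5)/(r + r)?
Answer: -11687/15 ≈ -779.13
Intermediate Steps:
Y(r) = -4 - 11/(4*r) (Y(r) = -4 + ((-16 + 5)/(r + r))/2 = -4 + (-11*1/(2*r))/2 = -4 + (-11/(2*r))/2 = -4 - 11/(4*r))
-32*5 + 148*Y(15) = -32*5 + 148*(-4 - 11/4/15) = -160 + 148*(-4 - 11/4*1/15) = -160 + 148*(-4 - 11/60) = -160 + 148*(-251/60) = -160 - 9287/15 = -11687/15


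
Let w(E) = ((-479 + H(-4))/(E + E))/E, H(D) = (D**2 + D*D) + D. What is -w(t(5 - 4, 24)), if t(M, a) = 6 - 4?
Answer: 451/8 ≈ 56.375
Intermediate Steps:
t(M, a) = 2
H(D) = D + 2*D**2 (H(D) = (D**2 + D**2) + D = 2*D**2 + D = D + 2*D**2)
w(E) = -451/(2*E**2) (w(E) = ((-479 - 4*(1 + 2*(-4)))/(E + E))/E = ((-479 - 4*(1 - 8))/((2*E)))/E = ((-479 - 4*(-7))*(1/(2*E)))/E = ((-479 + 28)*(1/(2*E)))/E = (-451/(2*E))/E = -451/(2*E**2))
-w(t(5 - 4, 24)) = -(-451)/(2*2**2) = -(-451)/(2*4) = -1*(-451/8) = 451/8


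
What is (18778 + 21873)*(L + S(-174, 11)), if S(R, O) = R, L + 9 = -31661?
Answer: -1294490444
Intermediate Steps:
L = -31670 (L = -9 - 31661 = -31670)
(18778 + 21873)*(L + S(-174, 11)) = (18778 + 21873)*(-31670 - 174) = 40651*(-31844) = -1294490444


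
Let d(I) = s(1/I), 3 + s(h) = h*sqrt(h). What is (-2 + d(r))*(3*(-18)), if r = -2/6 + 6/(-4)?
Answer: 270 + 324*I*sqrt(66)/121 ≈ 270.0 + 21.754*I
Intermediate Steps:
s(h) = -3 + h**(3/2) (s(h) = -3 + h*sqrt(h) = -3 + h**(3/2))
r = -11/6 (r = -2*1/6 + 6*(-1/4) = -1/3 - 3/2 = -11/6 ≈ -1.8333)
d(I) = -3 + (1/I)**(3/2)
(-2 + d(r))*(3*(-18)) = (-2 + (-3 + (1/(-11/6))**(3/2)))*(3*(-18)) = (-2 + (-3 + (-6/11)**(3/2)))*(-54) = (-2 + (-3 - 6*I*sqrt(66)/121))*(-54) = (-5 - 6*I*sqrt(66)/121)*(-54) = 270 + 324*I*sqrt(66)/121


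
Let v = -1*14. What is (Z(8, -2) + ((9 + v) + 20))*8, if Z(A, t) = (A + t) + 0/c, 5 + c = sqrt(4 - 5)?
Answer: 168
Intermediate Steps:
c = -5 + I (c = -5 + sqrt(4 - 5) = -5 + sqrt(-1) = -5 + I ≈ -5.0 + 1.0*I)
v = -14
Z(A, t) = A + t (Z(A, t) = (A + t) + 0/(-5 + I) = (A + t) + 0*((-5 - I)/26) = (A + t) + 0 = A + t)
(Z(8, -2) + ((9 + v) + 20))*8 = ((8 - 2) + ((9 - 14) + 20))*8 = (6 + (-5 + 20))*8 = (6 + 15)*8 = 21*8 = 168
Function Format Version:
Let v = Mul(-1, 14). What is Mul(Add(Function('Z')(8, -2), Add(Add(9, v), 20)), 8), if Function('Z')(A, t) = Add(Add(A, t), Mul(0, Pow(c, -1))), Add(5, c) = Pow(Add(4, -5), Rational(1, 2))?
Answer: 168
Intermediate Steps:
c = Add(-5, I) (c = Add(-5, Pow(Add(4, -5), Rational(1, 2))) = Add(-5, Pow(-1, Rational(1, 2))) = Add(-5, I) ≈ Add(-5.0000, Mul(1.0000, I)))
v = -14
Function('Z')(A, t) = Add(A, t) (Function('Z')(A, t) = Add(Add(A, t), Mul(0, Pow(Add(-5, I), -1))) = Add(Add(A, t), Mul(0, Mul(Rational(1, 26), Add(-5, Mul(-1, I))))) = Add(Add(A, t), 0) = Add(A, t))
Mul(Add(Function('Z')(8, -2), Add(Add(9, v), 20)), 8) = Mul(Add(Add(8, -2), Add(Add(9, -14), 20)), 8) = Mul(Add(6, Add(-5, 20)), 8) = Mul(Add(6, 15), 8) = Mul(21, 8) = 168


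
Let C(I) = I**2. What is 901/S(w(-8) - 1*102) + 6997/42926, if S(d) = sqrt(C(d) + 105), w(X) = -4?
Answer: 6997/42926 + 901*sqrt(11341)/11341 ≈ 8.6236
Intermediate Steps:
S(d) = sqrt(105 + d**2) (S(d) = sqrt(d**2 + 105) = sqrt(105 + d**2))
901/S(w(-8) - 1*102) + 6997/42926 = 901/(sqrt(105 + (-4 - 1*102)**2)) + 6997/42926 = 901/(sqrt(105 + (-4 - 102)**2)) + 6997*(1/42926) = 901/(sqrt(105 + (-106)**2)) + 6997/42926 = 901/(sqrt(105 + 11236)) + 6997/42926 = 901/(sqrt(11341)) + 6997/42926 = 901*(sqrt(11341)/11341) + 6997/42926 = 901*sqrt(11341)/11341 + 6997/42926 = 6997/42926 + 901*sqrt(11341)/11341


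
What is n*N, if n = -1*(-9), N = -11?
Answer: -99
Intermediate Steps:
n = 9
n*N = 9*(-11) = -99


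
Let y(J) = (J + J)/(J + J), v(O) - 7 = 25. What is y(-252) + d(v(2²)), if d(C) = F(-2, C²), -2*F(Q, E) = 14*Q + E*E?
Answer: -524273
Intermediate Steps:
v(O) = 32 (v(O) = 7 + 25 = 32)
F(Q, E) = -7*Q - E²/2 (F(Q, E) = -(14*Q + E*E)/2 = -(14*Q + E²)/2 = -(E² + 14*Q)/2 = -7*Q - E²/2)
d(C) = 14 - C⁴/2 (d(C) = -7*(-2) - C⁴/2 = 14 - C⁴/2)
y(J) = 1 (y(J) = (2*J)/((2*J)) = (2*J)*(1/(2*J)) = 1)
y(-252) + d(v(2²)) = 1 + (14 - ½*32⁴) = 1 + (14 - ½*1048576) = 1 + (14 - 524288) = 1 - 524274 = -524273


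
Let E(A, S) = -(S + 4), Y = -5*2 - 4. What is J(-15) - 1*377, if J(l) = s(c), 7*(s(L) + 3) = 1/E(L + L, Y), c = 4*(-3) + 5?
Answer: -26599/70 ≈ -379.99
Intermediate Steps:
c = -7 (c = -12 + 5 = -7)
Y = -14 (Y = -10 - 4 = -14)
E(A, S) = -4 - S (E(A, S) = -(4 + S) = -4 - S)
s(L) = -209/70 (s(L) = -3 + 1/(7*(-4 - 1*(-14))) = -3 + 1/(7*(-4 + 14)) = -3 + (⅐)/10 = -3 + (⅐)*(⅒) = -3 + 1/70 = -209/70)
J(l) = -209/70
J(-15) - 1*377 = -209/70 - 1*377 = -209/70 - 377 = -26599/70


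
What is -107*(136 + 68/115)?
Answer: -1680756/115 ≈ -14615.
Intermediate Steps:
-107*(136 + 68/115) = -107*15708/115 = -1680756/115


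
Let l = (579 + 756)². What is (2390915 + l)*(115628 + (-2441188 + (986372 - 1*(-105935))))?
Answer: -5146537424420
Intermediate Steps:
l = 1782225 (l = 1335² = 1782225)
(2390915 + l)*(115628 + (-2441188 + (986372 - 1*(-105935)))) = (2390915 + 1782225)*(115628 + (-2441188 + (986372 - 1*(-105935)))) = 4173140*(115628 + (-2441188 + (986372 + 105935))) = 4173140*(115628 + (-2441188 + 1092307)) = 4173140*(115628 - 1348881) = 4173140*(-1233253) = -5146537424420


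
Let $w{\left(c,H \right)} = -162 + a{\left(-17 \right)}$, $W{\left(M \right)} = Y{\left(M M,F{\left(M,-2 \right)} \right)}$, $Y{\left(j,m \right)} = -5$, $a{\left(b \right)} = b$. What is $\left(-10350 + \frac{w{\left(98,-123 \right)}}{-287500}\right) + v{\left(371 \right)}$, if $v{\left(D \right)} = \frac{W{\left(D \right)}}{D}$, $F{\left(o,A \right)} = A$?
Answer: $- \frac{1103958246091}{106662500} \approx -10350.0$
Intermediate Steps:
$W{\left(M \right)} = -5$
$w{\left(c,H \right)} = -179$ ($w{\left(c,H \right)} = -162 - 17 = -179$)
$v{\left(D \right)} = - \frac{5}{D}$
$\left(-10350 + \frac{w{\left(98,-123 \right)}}{-287500}\right) + v{\left(371 \right)} = \left(-10350 - \frac{179}{-287500}\right) - \frac{5}{371} = \left(-10350 - - \frac{179}{287500}\right) - \frac{5}{371} = \left(-10350 + \frac{179}{287500}\right) - \frac{5}{371} = - \frac{2975624821}{287500} - \frac{5}{371} = - \frac{1103958246091}{106662500}$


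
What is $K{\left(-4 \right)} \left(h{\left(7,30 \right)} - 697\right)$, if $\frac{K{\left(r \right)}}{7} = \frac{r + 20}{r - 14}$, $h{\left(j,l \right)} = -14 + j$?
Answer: $\frac{39424}{9} \approx 4380.4$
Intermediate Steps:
$K{\left(r \right)} = \frac{7 \left(20 + r\right)}{-14 + r}$ ($K{\left(r \right)} = 7 \frac{r + 20}{r - 14} = 7 \frac{20 + r}{-14 + r} = \frac{7 \left(20 + r\right)}{-14 + r}$)
$K{\left(-4 \right)} \left(h{\left(7,30 \right)} - 697\right) = \frac{7 \left(20 - 4\right)}{-14 - 4} \left(\left(-14 + 7\right) - 697\right) = 7 \frac{1}{-18} \cdot 16 \left(-7 - 697\right) = 7 \left(- \frac{1}{18}\right) 16 \left(-704\right) = \left(- \frac{56}{9}\right) \left(-704\right) = \frac{39424}{9}$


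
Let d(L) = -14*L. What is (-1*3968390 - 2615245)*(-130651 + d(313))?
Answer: 889007984955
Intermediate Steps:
(-1*3968390 - 2615245)*(-130651 + d(313)) = (-1*3968390 - 2615245)*(-130651 - 14*313) = (-3968390 - 2615245)*(-130651 - 4382) = -6583635*(-135033) = 889007984955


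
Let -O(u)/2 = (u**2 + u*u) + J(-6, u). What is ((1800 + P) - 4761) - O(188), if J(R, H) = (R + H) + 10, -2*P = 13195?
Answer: 264403/2 ≈ 1.3220e+5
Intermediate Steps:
P = -13195/2 (P = -1/2*13195 = -13195/2 ≈ -6597.5)
J(R, H) = 10 + H + R (J(R, H) = (H + R) + 10 = 10 + H + R)
O(u) = -8 - 4*u**2 - 2*u (O(u) = -2*((u**2 + u*u) + (10 + u - 6)) = -2*((u**2 + u**2) + (4 + u)) = -2*(2*u**2 + (4 + u)) = -2*(4 + u + 2*u**2) = -8 - 4*u**2 - 2*u)
((1800 + P) - 4761) - O(188) = ((1800 - 13195/2) - 4761) - (-8 - 4*188**2 - 2*188) = (-9595/2 - 4761) - (-8 - 4*35344 - 376) = -19117/2 - (-8 - 141376 - 376) = -19117/2 - 1*(-141760) = -19117/2 + 141760 = 264403/2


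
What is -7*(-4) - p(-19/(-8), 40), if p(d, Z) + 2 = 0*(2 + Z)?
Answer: 30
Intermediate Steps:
p(d, Z) = -2 (p(d, Z) = -2 + 0*(2 + Z) = -2 + 0 = -2)
-7*(-4) - p(-19/(-8), 40) = -7*(-4) - 1*(-2) = 28 + 2 = 30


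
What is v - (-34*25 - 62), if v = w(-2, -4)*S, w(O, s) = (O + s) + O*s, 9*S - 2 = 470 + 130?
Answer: 9412/9 ≈ 1045.8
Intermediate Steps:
S = 602/9 (S = 2/9 + (470 + 130)/9 = 2/9 + (1/9)*600 = 2/9 + 200/3 = 602/9 ≈ 66.889)
w(O, s) = O + s + O*s
v = 1204/9 (v = (-2 - 4 - 2*(-4))*(602/9) = (-2 - 4 + 8)*(602/9) = 2*(602/9) = 1204/9 ≈ 133.78)
v - (-34*25 - 62) = 1204/9 - (-34*25 - 62) = 1204/9 - (-850 - 62) = 1204/9 - 1*(-912) = 1204/9 + 912 = 9412/9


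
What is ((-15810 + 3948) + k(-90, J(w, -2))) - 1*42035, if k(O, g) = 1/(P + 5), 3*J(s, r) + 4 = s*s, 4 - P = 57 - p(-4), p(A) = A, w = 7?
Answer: -2802645/52 ≈ -53897.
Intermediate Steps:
P = -57 (P = 4 - (57 - 1*(-4)) = 4 - (57 + 4) = 4 - 1*61 = 4 - 61 = -57)
J(s, r) = -4/3 + s**2/3 (J(s, r) = -4/3 + (s*s)/3 = -4/3 + s**2/3)
k(O, g) = -1/52 (k(O, g) = 1/(-57 + 5) = 1/(-52) = -1/52)
((-15810 + 3948) + k(-90, J(w, -2))) - 1*42035 = ((-15810 + 3948) - 1/52) - 1*42035 = (-11862 - 1/52) - 42035 = -616825/52 - 42035 = -2802645/52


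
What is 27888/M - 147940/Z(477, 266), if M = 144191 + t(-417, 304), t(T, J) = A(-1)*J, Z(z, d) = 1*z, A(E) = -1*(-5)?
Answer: -21543182764/69504147 ≈ -309.96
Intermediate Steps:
A(E) = 5
Z(z, d) = z
t(T, J) = 5*J
M = 145711 (M = 144191 + 5*304 = 144191 + 1520 = 145711)
27888/M - 147940/Z(477, 266) = 27888/145711 - 147940/477 = -21543182764/69504147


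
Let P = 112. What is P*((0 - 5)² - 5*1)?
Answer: 2240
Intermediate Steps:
P*((0 - 5)² - 5*1) = 112*((0 - 5)² - 5*1) = 112*((-5)² - 5) = 112*(25 - 5) = 112*20 = 2240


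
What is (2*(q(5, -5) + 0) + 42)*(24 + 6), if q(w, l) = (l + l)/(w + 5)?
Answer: 1200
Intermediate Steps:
q(w, l) = 2*l/(5 + w) (q(w, l) = (2*l)/(5 + w) = 2*l/(5 + w))
(2*(q(5, -5) + 0) + 42)*(24 + 6) = (2*(2*(-5)/(5 + 5) + 0) + 42)*(24 + 6) = (2*(2*(-5)/10 + 0) + 42)*30 = (2*(2*(-5)*(⅒) + 0) + 42)*30 = (2*(-1 + 0) + 42)*30 = (2*(-1) + 42)*30 = (-2 + 42)*30 = 40*30 = 1200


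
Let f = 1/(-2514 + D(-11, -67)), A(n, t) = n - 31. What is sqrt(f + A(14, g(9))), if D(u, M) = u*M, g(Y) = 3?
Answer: I*sqrt(53683170)/1777 ≈ 4.1232*I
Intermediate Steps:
A(n, t) = -31 + n
D(u, M) = M*u
f = -1/1777 (f = 1/(-2514 - 67*(-11)) = 1/(-2514 + 737) = 1/(-1777) = -1/1777 ≈ -0.00056275)
sqrt(f + A(14, g(9))) = sqrt(-1/1777 + (-31 + 14)) = sqrt(-1/1777 - 17) = sqrt(-30210/1777) = I*sqrt(53683170)/1777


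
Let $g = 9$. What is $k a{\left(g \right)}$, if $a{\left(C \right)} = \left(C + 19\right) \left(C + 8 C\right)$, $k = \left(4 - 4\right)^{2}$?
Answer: $0$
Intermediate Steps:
$k = 0$ ($k = 0^{2} = 0$)
$a{\left(C \right)} = 9 C \left(19 + C\right)$ ($a{\left(C \right)} = \left(19 + C\right) 9 C = 9 C \left(19 + C\right)$)
$k a{\left(g \right)} = 0 \cdot 9 \cdot 9 \left(19 + 9\right) = 0 \cdot 9 \cdot 9 \cdot 28 = 0 \cdot 2268 = 0$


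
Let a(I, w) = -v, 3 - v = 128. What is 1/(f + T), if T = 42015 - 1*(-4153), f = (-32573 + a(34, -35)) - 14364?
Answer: -1/644 ≈ -0.0015528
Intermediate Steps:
v = -125 (v = 3 - 1*128 = 3 - 128 = -125)
a(I, w) = 125 (a(I, w) = -1*(-125) = 125)
f = -46812 (f = (-32573 + 125) - 14364 = -32448 - 14364 = -46812)
T = 46168 (T = 42015 + 4153 = 46168)
1/(f + T) = 1/(-46812 + 46168) = 1/(-644) = -1/644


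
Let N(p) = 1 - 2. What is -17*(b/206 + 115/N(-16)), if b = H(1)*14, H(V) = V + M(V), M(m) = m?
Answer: 201127/103 ≈ 1952.7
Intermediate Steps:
H(V) = 2*V (H(V) = V + V = 2*V)
N(p) = -1
b = 28 (b = (2*1)*14 = 2*14 = 28)
-17*(b/206 + 115/N(-16)) = -17*(28/206 + 115/(-1)) = -17*(28*(1/206) + 115*(-1)) = -17*(14/103 - 115) = -17*(-11831/103) = 201127/103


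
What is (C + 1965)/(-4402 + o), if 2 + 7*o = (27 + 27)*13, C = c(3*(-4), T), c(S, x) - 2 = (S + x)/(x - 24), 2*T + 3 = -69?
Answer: -9839/21510 ≈ -0.45742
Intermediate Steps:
T = -36 (T = -3/2 + (½)*(-69) = -3/2 - 69/2 = -36)
c(S, x) = 2 + (S + x)/(-24 + x) (c(S, x) = 2 + (S + x)/(x - 24) = 2 + (S + x)/(-24 + x))
C = 14/5 (C = (-48 + 3*(-4) + 3*(-36))/(-24 - 36) = (-48 - 12 - 108)/(-60) = -1/60*(-168) = 14/5 ≈ 2.8000)
o = 100 (o = -2/7 + ((27 + 27)*13)/7 = -2/7 + (54*13)/7 = -2/7 + (⅐)*702 = -2/7 + 702/7 = 100)
(C + 1965)/(-4402 + o) = (14/5 + 1965)/(-4402 + 100) = (9839/5)/(-4302) = (9839/5)*(-1/4302) = -9839/21510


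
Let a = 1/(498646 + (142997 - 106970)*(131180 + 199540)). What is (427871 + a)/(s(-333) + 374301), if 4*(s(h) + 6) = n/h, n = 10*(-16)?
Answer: 1697711223001334031/1485132262159763650 ≈ 1.1431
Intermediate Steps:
n = -160
s(h) = -6 - 40/h (s(h) = -6 + (-160/h)/4 = -6 - 40/h)
a = 1/11915348086 (a = 1/(498646 + 36027*330720) = 1/(498646 + 11914849440) = 1/11915348086 ≈ 8.3925e-11)
(427871 + a)/(s(-333) + 374301) = (427871 + 1/11915348086)/((-6 - 40/(-333)) + 374301) = 5098231900904907/(11915348086*((-6 - 40*(-1/333)) + 374301)) = 5098231900904907/(11915348086*((-6 + 40/333) + 374301)) = 5098231900904907/(11915348086*(-1958/333 + 374301)) = 5098231900904907/(11915348086*(124640275/333)) = (5098231900904907/11915348086)*(333/124640275) = 1697711223001334031/1485132262159763650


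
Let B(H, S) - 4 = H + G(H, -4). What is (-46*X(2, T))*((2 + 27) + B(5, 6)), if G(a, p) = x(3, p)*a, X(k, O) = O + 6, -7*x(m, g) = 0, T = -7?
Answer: 1748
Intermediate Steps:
x(m, g) = 0 (x(m, g) = -1/7*0 = 0)
X(k, O) = 6 + O
G(a, p) = 0 (G(a, p) = 0*a = 0)
B(H, S) = 4 + H (B(H, S) = 4 + (H + 0) = 4 + H)
(-46*X(2, T))*((2 + 27) + B(5, 6)) = (-46*(6 - 7))*((2 + 27) + (4 + 5)) = (-46*(-1))*(29 + 9) = 46*38 = 1748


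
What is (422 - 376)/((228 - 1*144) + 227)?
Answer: 46/311 ≈ 0.14791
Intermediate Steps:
(422 - 376)/((228 - 1*144) + 227) = 46/((228 - 144) + 227) = 46/(84 + 227) = 46/311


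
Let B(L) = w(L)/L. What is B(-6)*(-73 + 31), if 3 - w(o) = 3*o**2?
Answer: -735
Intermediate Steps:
w(o) = 3 - 3*o**2
B(L) = (3 - 3*L**2)/L
B(-6)*(-73 + 31) = (-3*(-6) + 3/(-6))*(-73 + 31) = (18 + 3*(-1/6))*(-42) = (18 - 1/2)*(-42) = (35/2)*(-42) = -735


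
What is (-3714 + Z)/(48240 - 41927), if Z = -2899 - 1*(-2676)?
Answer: -3937/6313 ≈ -0.62363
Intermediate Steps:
Z = -223 (Z = -2899 + 2676 = -223)
(-3714 + Z)/(48240 - 41927) = (-3714 - 223)/(48240 - 41927) = -3937/6313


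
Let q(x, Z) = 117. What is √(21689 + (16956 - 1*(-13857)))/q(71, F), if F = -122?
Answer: √52502/117 ≈ 1.9584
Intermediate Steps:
√(21689 + (16956 - 1*(-13857)))/q(71, F) = √(21689 + (16956 - 1*(-13857)))/117 = √(21689 + (16956 + 13857))*(1/117) = √(21689 + 30813)*(1/117) = √52502*(1/117) = √52502/117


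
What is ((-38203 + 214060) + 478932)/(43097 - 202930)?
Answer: -654789/159833 ≈ -4.0967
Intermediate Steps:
((-38203 + 214060) + 478932)/(43097 - 202930) = (175857 + 478932)/(-159833) = 654789*(-1/159833) = -654789/159833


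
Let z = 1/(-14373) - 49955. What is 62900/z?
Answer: -226015425/179500804 ≈ -1.2591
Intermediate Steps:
z = -718003216/14373 (z = -1/14373 - 49955 = -718003216/14373 ≈ -49955.)
62900/z = 62900/(-718003216/14373) = 62900*(-14373/718003216) = -226015425/179500804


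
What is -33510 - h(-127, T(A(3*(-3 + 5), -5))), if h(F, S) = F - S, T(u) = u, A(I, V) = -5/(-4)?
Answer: -133527/4 ≈ -33382.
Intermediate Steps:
A(I, V) = 5/4 (A(I, V) = -5*(-¼) = 5/4)
-33510 - h(-127, T(A(3*(-3 + 5), -5))) = -33510 - (-127 - 1*5/4) = -33510 - (-127 - 5/4) = -33510 - 1*(-513/4) = -33510 + 513/4 = -133527/4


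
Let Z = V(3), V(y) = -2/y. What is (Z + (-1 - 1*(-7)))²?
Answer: 256/9 ≈ 28.444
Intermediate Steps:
Z = -⅔ (Z = -2/3 = -2*⅓ = -⅔ ≈ -0.66667)
(Z + (-1 - 1*(-7)))² = (-⅔ + (-1 - 1*(-7)))² = (-⅔ + (-1 + 7))² = (-⅔ + 6)² = (16/3)² = 256/9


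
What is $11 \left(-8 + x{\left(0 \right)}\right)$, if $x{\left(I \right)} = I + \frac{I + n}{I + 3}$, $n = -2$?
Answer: $- \frac{286}{3} \approx -95.333$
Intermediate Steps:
$x{\left(I \right)} = I + \frac{-2 + I}{3 + I}$ ($x{\left(I \right)} = I + \frac{I - 2}{I + 3} = I + \frac{-2 + I}{3 + I}$)
$11 \left(-8 + x{\left(0 \right)}\right) = 11 \left(-8 + \frac{-2 + 0^{2} + 4 \cdot 0}{3 + 0}\right) = 11 \left(-8 + \frac{-2 + 0 + 0}{3}\right) = 11 \left(-8 + \frac{1}{3} \left(-2\right)\right) = 11 \left(-8 - \frac{2}{3}\right) = 11 \left(- \frac{26}{3}\right) = - \frac{286}{3}$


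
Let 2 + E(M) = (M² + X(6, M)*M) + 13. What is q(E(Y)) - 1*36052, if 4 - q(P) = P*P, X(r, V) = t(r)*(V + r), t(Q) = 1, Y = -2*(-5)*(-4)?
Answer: -8862889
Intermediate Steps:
Y = -40 (Y = 10*(-4) = -40)
X(r, V) = V + r (X(r, V) = 1*(V + r) = V + r)
E(M) = 11 + M² + M*(6 + M) (E(M) = -2 + ((M² + (M + 6)*M) + 13) = -2 + ((M² + (6 + M)*M) + 13) = -2 + ((M² + M*(6 + M)) + 13) = -2 + (13 + M² + M*(6 + M)) = 11 + M² + M*(6 + M))
q(P) = 4 - P² (q(P) = 4 - P*P = 4 - P²)
q(E(Y)) - 1*36052 = (4 - (11 + (-40)² - 40*(6 - 40))²) - 1*36052 = (4 - (11 + 1600 - 40*(-34))²) - 36052 = (4 - (11 + 1600 + 1360)²) - 36052 = (4 - 1*2971²) - 36052 = (4 - 1*8826841) - 36052 = (4 - 8826841) - 36052 = -8826837 - 36052 = -8862889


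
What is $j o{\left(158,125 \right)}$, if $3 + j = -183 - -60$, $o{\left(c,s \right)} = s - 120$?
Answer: $-630$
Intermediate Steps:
$o{\left(c,s \right)} = -120 + s$
$j = -126$ ($j = -3 - 123 = -126$)
$j o{\left(158,125 \right)} = - 126 \left(-120 + 125\right) = \left(-126\right) 5 = -630$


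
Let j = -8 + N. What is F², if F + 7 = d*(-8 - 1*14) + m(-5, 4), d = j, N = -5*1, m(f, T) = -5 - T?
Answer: 72900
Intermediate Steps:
N = -5
j = -13 (j = -8 - 5 = -13)
d = -13
F = 270 (F = -7 + (-13*(-8 - 1*14) + (-5 - 1*4)) = -7 + (-13*(-8 - 14) + (-5 - 4)) = -7 + (-13*(-22) - 9) = -7 + (286 - 9) = -7 + 277 = 270)
F² = 270² = 72900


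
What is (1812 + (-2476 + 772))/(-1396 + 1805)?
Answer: 108/409 ≈ 0.26406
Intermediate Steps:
(1812 + (-2476 + 772))/(-1396 + 1805) = (1812 - 1704)/409 = 108*(1/409) = 108/409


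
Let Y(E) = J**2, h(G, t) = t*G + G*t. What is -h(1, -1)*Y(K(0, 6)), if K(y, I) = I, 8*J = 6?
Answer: 9/8 ≈ 1.1250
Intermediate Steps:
J = 3/4 (J = (1/8)*6 = 3/4 ≈ 0.75000)
h(G, t) = 2*G*t (h(G, t) = G*t + G*t = 2*G*t)
Y(E) = 9/16 (Y(E) = (3/4)**2 = 9/16)
-h(1, -1)*Y(K(0, 6)) = -2*1*(-1)*9/16 = -(-2)*9/16 = -1*(-9/8) = 9/8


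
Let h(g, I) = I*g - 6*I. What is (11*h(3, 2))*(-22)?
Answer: 1452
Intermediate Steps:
h(g, I) = -6*I + I*g
(11*h(3, 2))*(-22) = (11*(2*(-6 + 3)))*(-22) = (11*(2*(-3)))*(-22) = (11*(-6))*(-22) = -66*(-22) = 1452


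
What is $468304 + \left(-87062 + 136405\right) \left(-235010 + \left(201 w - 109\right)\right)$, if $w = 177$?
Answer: $-9845532602$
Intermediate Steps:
$468304 + \left(-87062 + 136405\right) \left(-235010 + \left(201 w - 109\right)\right) = 468304 + \left(-87062 + 136405\right) \left(-235010 + \left(201 \cdot 177 - 109\right)\right) = 468304 + 49343 \left(-235010 + \left(35577 - 109\right)\right) = 468304 + 49343 \left(-235010 + 35468\right) = 468304 + 49343 \left(-199542\right) = 468304 - 9846000906 = -9845532602$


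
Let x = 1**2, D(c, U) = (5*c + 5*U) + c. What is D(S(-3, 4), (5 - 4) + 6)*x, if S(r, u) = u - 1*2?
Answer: 47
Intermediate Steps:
S(r, u) = -2 + u (S(r, u) = u - 2 = -2 + u)
D(c, U) = 5*U + 6*c (D(c, U) = (5*U + 5*c) + c = 5*U + 6*c)
x = 1
D(S(-3, 4), (5 - 4) + 6)*x = (5*((5 - 4) + 6) + 6*(-2 + 4))*1 = (5*(1 + 6) + 6*2)*1 = (5*7 + 12)*1 = (35 + 12)*1 = 47*1 = 47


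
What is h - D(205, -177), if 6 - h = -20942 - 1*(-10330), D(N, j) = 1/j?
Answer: 1879387/177 ≈ 10618.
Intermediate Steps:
h = 10618 (h = 6 - (-20942 - 1*(-10330)) = 6 - (-20942 + 10330) = 6 - 1*(-10612) = 6 + 10612 = 10618)
h - D(205, -177) = 10618 - 1/(-177) = 10618 - 1*(-1/177) = 10618 + 1/177 = 1879387/177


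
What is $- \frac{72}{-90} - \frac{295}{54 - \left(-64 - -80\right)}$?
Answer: $- \frac{1323}{190} \approx -6.9632$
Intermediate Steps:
$- \frac{72}{-90} - \frac{295}{54 - \left(-64 - -80\right)} = \left(-72\right) \left(- \frac{1}{90}\right) - \frac{295}{54 - \left(-64 + 80\right)} = \frac{4}{5} - \frac{295}{54 - 16} = \frac{4}{5} - \frac{295}{38} = - \frac{1323}{190}$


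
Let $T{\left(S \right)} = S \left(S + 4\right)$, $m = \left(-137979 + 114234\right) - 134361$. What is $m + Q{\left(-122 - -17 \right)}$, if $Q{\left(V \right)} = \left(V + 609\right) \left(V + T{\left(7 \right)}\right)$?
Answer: $-172218$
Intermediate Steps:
$m = -158106$ ($m = -23745 - 134361 = -158106$)
$T{\left(S \right)} = S \left(4 + S\right)$
$Q{\left(V \right)} = \left(77 + V\right) \left(609 + V\right)$ ($Q{\left(V \right)} = \left(V + 609\right) \left(V + 7 \left(4 + 7\right)\right) = \left(609 + V\right) \left(V + 7 \cdot 11\right) = \left(609 + V\right) \left(V + 77\right) = \left(609 + V\right) \left(77 + V\right) = \left(77 + V\right) \left(609 + V\right)$)
$m + Q{\left(-122 - -17 \right)} = -158106 + \left(46893 + \left(-122 - -17\right)^{2} + 686 \left(-122 - -17\right)\right) = -158106 + \left(46893 + \left(-122 + 17\right)^{2} + 686 \left(-122 + 17\right)\right) = -158106 + \left(46893 + \left(-105\right)^{2} + 686 \left(-105\right)\right) = -158106 + \left(46893 + 11025 - 72030\right) = -158106 - 14112 = -172218$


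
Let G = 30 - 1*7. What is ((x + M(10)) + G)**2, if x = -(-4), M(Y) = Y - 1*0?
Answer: 1369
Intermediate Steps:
M(Y) = Y (M(Y) = Y + 0 = Y)
G = 23 (G = 30 - 7 = 23)
x = 4 (x = -1*(-4) = 4)
((x + M(10)) + G)**2 = ((4 + 10) + 23)**2 = (14 + 23)**2 = 37**2 = 1369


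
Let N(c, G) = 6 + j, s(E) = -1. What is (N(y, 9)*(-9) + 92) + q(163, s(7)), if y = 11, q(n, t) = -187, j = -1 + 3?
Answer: -167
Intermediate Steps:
j = 2
N(c, G) = 8 (N(c, G) = 6 + 2 = 8)
(N(y, 9)*(-9) + 92) + q(163, s(7)) = (8*(-9) + 92) - 187 = (-72 + 92) - 187 = 20 - 187 = -167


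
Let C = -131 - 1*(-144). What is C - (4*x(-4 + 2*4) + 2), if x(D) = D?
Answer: -5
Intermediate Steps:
C = 13 (C = -131 + 144 = 13)
C - (4*x(-4 + 2*4) + 2) = 13 - (4*(-4 + 2*4) + 2) = 13 - (4*(-4 + 8) + 2) = 13 - (4*4 + 2) = 13 - (16 + 2) = 13 - 1*18 = 13 - 18 = -5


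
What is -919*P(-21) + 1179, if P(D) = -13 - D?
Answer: -6173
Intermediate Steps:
-919*P(-21) + 1179 = -919*(-13 - 1*(-21)) + 1179 = -919*(-13 + 21) + 1179 = -919*8 + 1179 = -7352 + 1179 = -6173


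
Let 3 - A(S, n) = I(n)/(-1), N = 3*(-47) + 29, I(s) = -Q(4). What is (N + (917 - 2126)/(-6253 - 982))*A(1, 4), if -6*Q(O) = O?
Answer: -8900221/21705 ≈ -410.05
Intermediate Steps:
Q(O) = -O/6
I(s) = 2/3 (I(s) = -(-1)*4/6 = -1*(-2/3) = 2/3)
N = -112 (N = -141 + 29 = -112)
A(S, n) = 11/3 (A(S, n) = 3 - 2/(3*(-1)) = 3 - 2*(-1)/3 = 3 - 1*(-2/3) = 3 + 2/3 = 11/3)
(N + (917 - 2126)/(-6253 - 982))*A(1, 4) = (-112 + (917 - 2126)/(-6253 - 982))*(11/3) = (-112 - 1209/(-7235))*(11/3) = (-112 - 1209*(-1/7235))*(11/3) = (-112 + 1209/7235)*(11/3) = -809111/7235*11/3 = -8900221/21705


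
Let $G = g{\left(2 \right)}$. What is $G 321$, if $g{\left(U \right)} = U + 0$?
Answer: $642$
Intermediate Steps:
$g{\left(U \right)} = U$
$G = 2$
$G 321 = 2 \cdot 321 = 642$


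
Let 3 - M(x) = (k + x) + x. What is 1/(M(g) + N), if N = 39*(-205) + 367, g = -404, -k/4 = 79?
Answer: -1/6501 ≈ -0.00015382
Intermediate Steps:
k = -316 (k = -4*79 = -316)
N = -7628 (N = -7995 + 367 = -7628)
M(x) = 319 - 2*x (M(x) = 3 - ((-316 + x) + x) = 3 - (-316 + 2*x) = 3 + (316 - 2*x) = 319 - 2*x)
1/(M(g) + N) = 1/((319 - 2*(-404)) - 7628) = 1/((319 + 808) - 7628) = 1/(1127 - 7628) = 1/(-6501) = -1/6501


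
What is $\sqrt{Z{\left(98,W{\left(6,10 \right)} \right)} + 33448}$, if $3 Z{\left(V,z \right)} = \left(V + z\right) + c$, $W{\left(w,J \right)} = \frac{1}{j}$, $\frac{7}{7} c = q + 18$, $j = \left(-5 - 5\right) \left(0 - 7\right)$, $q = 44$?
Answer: $\frac{\sqrt{1477409010}}{210} \approx 183.03$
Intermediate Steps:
$j = 70$ ($j = \left(-10\right) \left(-7\right) = 70$)
$c = 62$ ($c = 44 + 18 = 62$)
$W{\left(w,J \right)} = \frac{1}{70}$
$Z{\left(V,z \right)} = \frac{62}{3} + \frac{V}{3} + \frac{z}{3}$ ($Z{\left(V,z \right)} = \frac{\left(V + z\right) + 62}{3} = \frac{62 + V + z}{3} = \frac{62}{3} + \frac{V}{3} + \frac{z}{3}$)
$\sqrt{Z{\left(98,W{\left(6,10 \right)} \right)} + 33448} = \sqrt{\left(\frac{62}{3} + \frac{1}{3} \cdot 98 + \frac{1}{3} \cdot \frac{1}{70}\right) + 33448} = \sqrt{\left(\frac{62}{3} + \frac{98}{3} + \frac{1}{210}\right) + 33448} = \sqrt{\frac{11201}{210} + 33448} = \sqrt{\frac{7035281}{210}} = \frac{\sqrt{1477409010}}{210}$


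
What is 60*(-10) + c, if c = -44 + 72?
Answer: -572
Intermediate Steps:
c = 28
60*(-10) + c = 60*(-10) + 28 = -600 + 28 = -572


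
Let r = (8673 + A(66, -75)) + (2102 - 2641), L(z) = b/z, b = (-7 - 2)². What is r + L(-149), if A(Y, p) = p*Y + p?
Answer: 463160/149 ≈ 3108.5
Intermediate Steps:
b = 81 (b = (-9)² = 81)
L(z) = 81/z
A(Y, p) = p + Y*p (A(Y, p) = Y*p + p = p + Y*p)
r = 3109 (r = (8673 - 75*(1 + 66)) + (2102 - 2641) = (8673 - 75*67) - 539 = (8673 - 5025) - 539 = 3648 - 539 = 3109)
r + L(-149) = 3109 + 81/(-149) = 3109 + 81*(-1/149) = 3109 - 81/149 = 463160/149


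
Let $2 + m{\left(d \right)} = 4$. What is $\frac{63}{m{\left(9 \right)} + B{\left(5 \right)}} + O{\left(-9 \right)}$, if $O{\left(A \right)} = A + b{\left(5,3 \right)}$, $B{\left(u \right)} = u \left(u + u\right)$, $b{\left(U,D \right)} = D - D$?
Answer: $- \frac{405}{52} \approx -7.7885$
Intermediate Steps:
$b{\left(U,D \right)} = 0$
$m{\left(d \right)} = 2$ ($m{\left(d \right)} = -2 + 4 = 2$)
$B{\left(u \right)} = 2 u^{2}$ ($B{\left(u \right)} = u 2 u = 2 u^{2}$)
$O{\left(A \right)} = A$ ($O{\left(A \right)} = A + 0 = A$)
$\frac{63}{m{\left(9 \right)} + B{\left(5 \right)}} + O{\left(-9 \right)} = \frac{63}{2 + 2 \cdot 5^{2}} - 9 = \frac{63}{2 + 2 \cdot 25} - 9 = \frac{63}{2 + 50} - 9 = \frac{63}{52} - 9 = - \frac{405}{52}$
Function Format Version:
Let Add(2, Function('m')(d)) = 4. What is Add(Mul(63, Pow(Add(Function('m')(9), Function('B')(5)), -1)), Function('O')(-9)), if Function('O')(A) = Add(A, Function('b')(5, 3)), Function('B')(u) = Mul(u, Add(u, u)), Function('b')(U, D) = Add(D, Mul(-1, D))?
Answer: Rational(-405, 52) ≈ -7.7885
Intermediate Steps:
Function('b')(U, D) = 0
Function('m')(d) = 2 (Function('m')(d) = Add(-2, 4) = 2)
Function('B')(u) = Mul(2, Pow(u, 2)) (Function('B')(u) = Mul(u, Mul(2, u)) = Mul(2, Pow(u, 2)))
Function('O')(A) = A (Function('O')(A) = Add(A, 0) = A)
Add(Mul(63, Pow(Add(Function('m')(9), Function('B')(5)), -1)), Function('O')(-9)) = Add(Mul(63, Pow(Add(2, Mul(2, Pow(5, 2))), -1)), -9) = Add(Mul(63, Pow(Add(2, Mul(2, 25)), -1)), -9) = Add(Mul(63, Pow(Add(2, 50), -1)), -9) = Add(Mul(63, Pow(52, -1)), -9) = Add(Mul(63, Rational(1, 52)), -9) = Add(Rational(63, 52), -9) = Rational(-405, 52)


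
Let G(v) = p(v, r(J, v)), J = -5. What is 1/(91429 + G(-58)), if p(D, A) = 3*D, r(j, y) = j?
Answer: 1/91255 ≈ 1.0958e-5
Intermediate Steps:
G(v) = 3*v
1/(91429 + G(-58)) = 1/(91429 + 3*(-58)) = 1/(91429 - 174) = 1/91255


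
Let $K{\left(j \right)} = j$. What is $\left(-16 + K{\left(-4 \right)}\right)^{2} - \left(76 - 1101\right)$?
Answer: $1425$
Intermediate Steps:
$\left(-16 + K{\left(-4 \right)}\right)^{2} - \left(76 - 1101\right) = \left(-16 - 4\right)^{2} - \left(76 - 1101\right) = \left(-20\right)^{2} - -1025 = 400 + 1025 = 1425$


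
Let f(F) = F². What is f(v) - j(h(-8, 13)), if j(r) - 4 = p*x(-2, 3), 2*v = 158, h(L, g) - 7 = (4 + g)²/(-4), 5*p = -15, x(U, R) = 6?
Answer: 6255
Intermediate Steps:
p = -3 (p = (⅕)*(-15) = -3)
h(L, g) = 7 - (4 + g)²/4 (h(L, g) = 7 + (4 + g)²/(-4) = 7 + (4 + g)²*(-¼) = 7 - (4 + g)²/4)
v = 79 (v = (½)*158 = 79)
j(r) = -14 (j(r) = 4 - 3*6 = 4 - 18 = -14)
f(v) - j(h(-8, 13)) = 79² - 1*(-14) = 6241 + 14 = 6255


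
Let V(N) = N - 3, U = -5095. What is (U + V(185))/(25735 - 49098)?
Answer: 4913/23363 ≈ 0.21029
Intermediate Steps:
V(N) = -3 + N
(U + V(185))/(25735 - 49098) = (-5095 + (-3 + 185))/(25735 - 49098) = (-5095 + 182)/(-23363) = -4913*(-1/23363) = 4913/23363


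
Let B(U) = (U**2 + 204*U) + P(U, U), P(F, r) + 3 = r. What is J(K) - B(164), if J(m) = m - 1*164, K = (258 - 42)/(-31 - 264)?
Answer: -17899931/295 ≈ -60678.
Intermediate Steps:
P(F, r) = -3 + r
B(U) = -3 + U**2 + 205*U (B(U) = (U**2 + 204*U) + (-3 + U) = -3 + U**2 + 205*U)
K = -216/295 (K = 216/(-295) = 216*(-1/295) = -216/295 ≈ -0.73220)
J(m) = -164 + m (J(m) = m - 164 = -164 + m)
J(K) - B(164) = (-164 - 216/295) - (-3 + 164**2 + 205*164) = -48596/295 - (-3 + 26896 + 33620) = -48596/295 - 1*60513 = -48596/295 - 60513 = -17899931/295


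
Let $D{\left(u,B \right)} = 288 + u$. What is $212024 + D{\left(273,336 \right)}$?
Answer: $212585$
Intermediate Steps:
$212024 + D{\left(273,336 \right)} = 212024 + \left(288 + 273\right) = 212024 + 561 = 212585$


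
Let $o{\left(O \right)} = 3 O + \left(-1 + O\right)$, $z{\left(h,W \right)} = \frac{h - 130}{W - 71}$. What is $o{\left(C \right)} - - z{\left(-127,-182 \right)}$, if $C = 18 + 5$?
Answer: $\frac{23280}{253} \approx 92.016$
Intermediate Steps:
$z{\left(h,W \right)} = \frac{-130 + h}{-71 + W}$
$C = 23$
$o{\left(O \right)} = -1 + 4 O$
$o{\left(C \right)} - - z{\left(-127,-182 \right)} = \left(-1 + 4 \cdot 23\right) - - \frac{-130 - 127}{-71 - 182} = \left(-1 + 92\right) - - \frac{-257}{-253} = 91 - - \frac{\left(-1\right) \left(-257\right)}{253} = 91 - \left(-1\right) \frac{257}{253} = 91 - - \frac{257}{253} = 91 + \frac{257}{253} = \frac{23280}{253}$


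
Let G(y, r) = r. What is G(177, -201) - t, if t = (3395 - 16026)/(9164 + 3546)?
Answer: -2542079/12710 ≈ -200.01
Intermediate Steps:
t = -12631/12710 ≈ -0.99378
G(177, -201) - t = -201 - 1*(-12631/12710) = -201 + 12631/12710 = -2542079/12710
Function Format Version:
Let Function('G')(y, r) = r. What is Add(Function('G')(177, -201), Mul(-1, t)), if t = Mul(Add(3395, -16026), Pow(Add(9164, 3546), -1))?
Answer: Rational(-2542079, 12710) ≈ -200.01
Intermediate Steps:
t = Rational(-12631, 12710) (t = Mul(-12631, Pow(12710, -1)) = Mul(-12631, Rational(1, 12710)) = Rational(-12631, 12710) ≈ -0.99378)
Add(Function('G')(177, -201), Mul(-1, t)) = Add(-201, Mul(-1, Rational(-12631, 12710))) = Add(-201, Rational(12631, 12710)) = Rational(-2542079, 12710)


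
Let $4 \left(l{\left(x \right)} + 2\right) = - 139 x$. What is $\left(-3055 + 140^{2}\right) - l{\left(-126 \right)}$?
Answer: $\frac{24337}{2} \approx 12169.0$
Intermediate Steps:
$l{\left(x \right)} = -2 - \frac{139 x}{4}$ ($l{\left(x \right)} = -2 + \frac{\left(-139\right) x}{4} = -2 - \frac{139 x}{4}$)
$\left(-3055 + 140^{2}\right) - l{\left(-126 \right)} = \left(-3055 + 140^{2}\right) - \left(-2 - - \frac{8757}{2}\right) = \left(-3055 + 19600\right) - \left(-2 + \frac{8757}{2}\right) = 16545 - \frac{8753}{2} = \frac{24337}{2}$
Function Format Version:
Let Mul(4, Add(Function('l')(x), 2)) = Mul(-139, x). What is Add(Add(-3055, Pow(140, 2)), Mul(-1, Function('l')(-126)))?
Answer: Rational(24337, 2) ≈ 12169.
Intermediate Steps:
Function('l')(x) = Add(-2, Mul(Rational(-139, 4), x)) (Function('l')(x) = Add(-2, Mul(Rational(1, 4), Mul(-139, x))) = Add(-2, Mul(Rational(-139, 4), x)))
Add(Add(-3055, Pow(140, 2)), Mul(-1, Function('l')(-126))) = Add(Add(-3055, Pow(140, 2)), Mul(-1, Add(-2, Mul(Rational(-139, 4), -126)))) = Add(Add(-3055, 19600), Mul(-1, Add(-2, Rational(8757, 2)))) = Add(16545, Mul(-1, Rational(8753, 2))) = Add(16545, Rational(-8753, 2)) = Rational(24337, 2)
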